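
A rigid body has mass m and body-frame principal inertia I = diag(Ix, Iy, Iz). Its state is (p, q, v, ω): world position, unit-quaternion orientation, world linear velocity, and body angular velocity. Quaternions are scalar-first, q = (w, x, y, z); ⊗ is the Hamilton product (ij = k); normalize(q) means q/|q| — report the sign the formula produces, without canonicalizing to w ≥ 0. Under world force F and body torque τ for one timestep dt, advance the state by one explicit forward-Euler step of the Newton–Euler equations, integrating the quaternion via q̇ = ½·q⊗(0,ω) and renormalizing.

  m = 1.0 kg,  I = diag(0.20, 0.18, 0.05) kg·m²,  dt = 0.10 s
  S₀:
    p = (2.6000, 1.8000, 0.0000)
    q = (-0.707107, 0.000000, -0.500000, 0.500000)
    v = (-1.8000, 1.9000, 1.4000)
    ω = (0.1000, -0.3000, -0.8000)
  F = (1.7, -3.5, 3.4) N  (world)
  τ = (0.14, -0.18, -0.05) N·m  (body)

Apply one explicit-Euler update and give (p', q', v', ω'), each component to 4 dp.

a = (1.7000, -3.5000, 3.4000)
p' = p + v·dt = (2.4200, 1.9900, 0.1400)
v' = v + a·dt = (-1.6300, 1.5500, 1.7400)
gyro term ω×Iω = (-0.0312, -0.0120, 0.0006)
(τ − ω×Iω)/I = (0.8560, -0.9333, -1.0120)
ω' = ω + α·dt = (0.1856, -0.3933, -0.9012)
Hamilton product q⊗(0,ω) = (0.2500000, 0.4792893, 0.2621321, 0.6156856)
q' = normalize(q + ½dt·q⊗(0,ω)) = (-0.6940, 0.0239, -0.4864, 0.5303)

p' = (2.4200, 1.9900, 0.1400)
q' = (-0.6940, 0.0239, -0.4864, 0.5303)
v' = (-1.6300, 1.5500, 1.7400)
ω' = (0.1856, -0.3933, -0.9012)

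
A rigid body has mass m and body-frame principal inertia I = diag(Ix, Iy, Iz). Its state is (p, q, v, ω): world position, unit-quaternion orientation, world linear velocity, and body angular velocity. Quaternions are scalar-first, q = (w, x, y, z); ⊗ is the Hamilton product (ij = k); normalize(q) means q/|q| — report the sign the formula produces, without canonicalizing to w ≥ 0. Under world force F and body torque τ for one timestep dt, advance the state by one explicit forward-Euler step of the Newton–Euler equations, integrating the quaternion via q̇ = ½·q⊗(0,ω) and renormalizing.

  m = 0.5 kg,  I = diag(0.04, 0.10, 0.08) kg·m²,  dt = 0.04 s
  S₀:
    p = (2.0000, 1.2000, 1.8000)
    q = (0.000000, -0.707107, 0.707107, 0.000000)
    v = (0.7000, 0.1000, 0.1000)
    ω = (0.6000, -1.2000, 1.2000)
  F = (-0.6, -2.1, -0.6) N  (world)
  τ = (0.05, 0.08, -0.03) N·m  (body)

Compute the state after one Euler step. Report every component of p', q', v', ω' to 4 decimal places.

p' = p + v·dt = (2.0280, 1.2040, 1.8040)
v' = v + a·dt = (0.6520, -0.0680, 0.0520)
ω×(Iω) gyroscopic = (0.0288, -0.0288, -0.0432)
(τ − ω×Iω)/I = (0.5300, 1.0880, 0.1650)
ω' = ω + α·dt = (0.6212, -1.1565, 1.2066)
q⊗(0,ω) = (1.2727926, 0.8485284, 0.8485284, 0.4242642)
q' = normalize(q + ½dt·q⊗(0,ω)) = (0.0254, -0.6897, 0.7236, 0.0085)

p' = (2.0280, 1.2040, 1.8040)
q' = (0.0254, -0.6897, 0.7236, 0.0085)
v' = (0.6520, -0.0680, 0.0520)
ω' = (0.6212, -1.1565, 1.2066)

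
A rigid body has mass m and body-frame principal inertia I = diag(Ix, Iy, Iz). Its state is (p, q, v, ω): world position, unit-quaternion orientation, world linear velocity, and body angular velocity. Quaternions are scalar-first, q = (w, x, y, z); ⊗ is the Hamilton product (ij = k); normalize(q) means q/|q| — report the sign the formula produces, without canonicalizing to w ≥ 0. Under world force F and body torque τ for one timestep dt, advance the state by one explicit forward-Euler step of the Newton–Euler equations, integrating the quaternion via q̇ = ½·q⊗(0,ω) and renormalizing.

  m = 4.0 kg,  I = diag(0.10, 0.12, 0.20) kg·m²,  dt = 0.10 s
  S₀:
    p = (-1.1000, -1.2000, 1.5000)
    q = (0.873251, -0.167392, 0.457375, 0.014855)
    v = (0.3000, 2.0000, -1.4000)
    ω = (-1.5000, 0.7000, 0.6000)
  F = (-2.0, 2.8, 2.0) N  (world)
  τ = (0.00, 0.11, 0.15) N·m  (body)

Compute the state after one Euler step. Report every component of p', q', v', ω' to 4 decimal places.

linear accel F/m = (-0.5000, 0.7000, 0.5000)
new position p' = (-1.0700, -1.0000, 1.3600)
v' = v + a·dt = (0.2500, 2.0700, -1.3500)
precession coupling ω×(Iω) = (0.0336, 0.0900, -0.0210)
α = I⁻¹(τ − ω×Iω) = (-0.3360, 0.1667, 0.8550)
ω + α·dt = (-1.5336, 0.7167, 0.6855)
q⊗(0,ω) = (-0.5801635, -1.0458500, 0.6894284, 1.0928387)
updated quaternion q' = (0.8410, -0.2188, 0.4900, 0.0692)

p' = (-1.0700, -1.0000, 1.3600)
q' = (0.8410, -0.2188, 0.4900, 0.0692)
v' = (0.2500, 2.0700, -1.3500)
ω' = (-1.5336, 0.7167, 0.6855)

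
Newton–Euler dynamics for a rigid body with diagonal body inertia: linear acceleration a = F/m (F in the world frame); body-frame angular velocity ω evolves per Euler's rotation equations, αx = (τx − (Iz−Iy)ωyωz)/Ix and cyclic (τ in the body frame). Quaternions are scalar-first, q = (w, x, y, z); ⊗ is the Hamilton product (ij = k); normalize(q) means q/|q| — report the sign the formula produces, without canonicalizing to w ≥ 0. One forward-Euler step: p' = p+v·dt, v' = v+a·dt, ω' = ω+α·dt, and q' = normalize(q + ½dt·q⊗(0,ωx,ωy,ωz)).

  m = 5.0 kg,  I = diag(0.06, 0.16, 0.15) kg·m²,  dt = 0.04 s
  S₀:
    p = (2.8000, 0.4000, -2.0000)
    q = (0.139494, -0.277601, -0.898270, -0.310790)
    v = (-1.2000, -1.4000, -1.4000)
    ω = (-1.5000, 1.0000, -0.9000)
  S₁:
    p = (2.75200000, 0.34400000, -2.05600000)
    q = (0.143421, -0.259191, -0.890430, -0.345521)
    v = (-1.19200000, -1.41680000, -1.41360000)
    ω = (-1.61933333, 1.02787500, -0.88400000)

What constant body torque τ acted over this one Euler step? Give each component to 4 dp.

Δω = ω₁−ω₀ = (-0.11933333, 0.02787500, 0.01600000)
gyro term ω₀×Iω₀ = (0.0090, -0.1215, -0.1500)
τ = I·(Δω/dt) + ω₀×(Iω₀) = (-0.1700, -0.0100, -0.0900)

τ = (-0.1700, -0.0100, -0.0900)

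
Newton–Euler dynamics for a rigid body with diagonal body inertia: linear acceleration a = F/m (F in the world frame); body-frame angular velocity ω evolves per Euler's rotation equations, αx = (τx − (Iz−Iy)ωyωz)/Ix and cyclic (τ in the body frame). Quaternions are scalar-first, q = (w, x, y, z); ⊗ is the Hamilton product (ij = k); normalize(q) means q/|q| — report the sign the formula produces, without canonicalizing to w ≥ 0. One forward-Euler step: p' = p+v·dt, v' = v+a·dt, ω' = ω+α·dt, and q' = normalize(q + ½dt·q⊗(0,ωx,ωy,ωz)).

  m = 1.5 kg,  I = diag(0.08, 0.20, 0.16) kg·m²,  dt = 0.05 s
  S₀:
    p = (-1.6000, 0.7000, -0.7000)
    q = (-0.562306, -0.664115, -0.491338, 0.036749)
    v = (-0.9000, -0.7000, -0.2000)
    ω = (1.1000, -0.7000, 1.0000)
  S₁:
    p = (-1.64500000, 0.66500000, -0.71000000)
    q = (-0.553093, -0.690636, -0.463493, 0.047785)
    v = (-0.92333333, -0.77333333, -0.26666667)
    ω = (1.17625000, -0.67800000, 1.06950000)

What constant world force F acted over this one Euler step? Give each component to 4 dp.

F = (-0.7000, -2.2000, -2.0000)

v₁ − v₀ = (-0.02333333, -0.07333333, -0.06666667)
m·(v₁−v₀)/dt = (-0.7000, -2.2000, -2.0000)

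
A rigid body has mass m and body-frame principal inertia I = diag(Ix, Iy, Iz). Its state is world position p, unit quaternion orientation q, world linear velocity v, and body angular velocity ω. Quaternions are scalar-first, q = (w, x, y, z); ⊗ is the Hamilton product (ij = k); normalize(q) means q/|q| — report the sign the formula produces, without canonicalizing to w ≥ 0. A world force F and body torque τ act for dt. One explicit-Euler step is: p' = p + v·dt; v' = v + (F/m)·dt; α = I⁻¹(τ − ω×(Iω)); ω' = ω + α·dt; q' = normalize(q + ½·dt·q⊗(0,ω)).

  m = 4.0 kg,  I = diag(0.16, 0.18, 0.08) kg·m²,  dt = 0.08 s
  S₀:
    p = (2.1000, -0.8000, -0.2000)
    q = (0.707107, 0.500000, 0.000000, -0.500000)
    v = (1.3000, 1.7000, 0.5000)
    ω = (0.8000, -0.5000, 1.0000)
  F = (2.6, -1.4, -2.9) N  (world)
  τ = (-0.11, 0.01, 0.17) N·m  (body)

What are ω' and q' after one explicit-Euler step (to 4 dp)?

α = I⁻¹(τ − ω×Iω) = (-1.0000, -0.3000, 2.2250)
ω' = ω + α·dt = (0.7200, -0.5240, 1.1780)
2q̇ = q⊗(0,ω) = (0.1000000, 0.3156856, -1.2535535, 0.4571070)
q + ½dt·q⊗(0,ω), renormalized = (0.7100, 0.5119, -0.0501, -0.4810)

ω' = (0.7200, -0.5240, 1.1780)
q' = (0.7100, 0.5119, -0.0501, -0.4810)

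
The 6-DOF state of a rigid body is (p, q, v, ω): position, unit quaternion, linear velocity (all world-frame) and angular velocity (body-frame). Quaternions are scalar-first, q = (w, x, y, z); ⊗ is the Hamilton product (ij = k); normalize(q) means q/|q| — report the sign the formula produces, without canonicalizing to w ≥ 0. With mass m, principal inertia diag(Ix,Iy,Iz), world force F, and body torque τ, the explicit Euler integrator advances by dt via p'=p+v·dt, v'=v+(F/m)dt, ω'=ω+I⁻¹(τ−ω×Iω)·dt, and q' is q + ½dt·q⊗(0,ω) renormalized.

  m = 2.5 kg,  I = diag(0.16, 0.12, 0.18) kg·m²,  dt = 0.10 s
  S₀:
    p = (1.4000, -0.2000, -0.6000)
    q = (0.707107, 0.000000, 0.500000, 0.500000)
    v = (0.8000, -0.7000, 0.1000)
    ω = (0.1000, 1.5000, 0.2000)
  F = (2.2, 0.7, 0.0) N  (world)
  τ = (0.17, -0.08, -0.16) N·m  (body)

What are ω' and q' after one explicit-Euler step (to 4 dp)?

ω×(Iω) gyroscopic = (0.0180, -0.0004, -0.0060)
(τ − ω×Iω)/I = (0.9500, -0.6633, -0.8556)
ω + α·dt = (0.1950, 1.4337, 0.1144)
2q̇ = q⊗(0,ω) = (-0.8500000, -0.5792893, 1.1106605, 0.0914214)
q' = normalize(q + ½dt·q⊗(0,ω)) = (0.6627, -0.0289, 0.5539, 0.5031)

ω' = (0.1950, 1.4337, 0.1144)
q' = (0.6627, -0.0289, 0.5539, 0.5031)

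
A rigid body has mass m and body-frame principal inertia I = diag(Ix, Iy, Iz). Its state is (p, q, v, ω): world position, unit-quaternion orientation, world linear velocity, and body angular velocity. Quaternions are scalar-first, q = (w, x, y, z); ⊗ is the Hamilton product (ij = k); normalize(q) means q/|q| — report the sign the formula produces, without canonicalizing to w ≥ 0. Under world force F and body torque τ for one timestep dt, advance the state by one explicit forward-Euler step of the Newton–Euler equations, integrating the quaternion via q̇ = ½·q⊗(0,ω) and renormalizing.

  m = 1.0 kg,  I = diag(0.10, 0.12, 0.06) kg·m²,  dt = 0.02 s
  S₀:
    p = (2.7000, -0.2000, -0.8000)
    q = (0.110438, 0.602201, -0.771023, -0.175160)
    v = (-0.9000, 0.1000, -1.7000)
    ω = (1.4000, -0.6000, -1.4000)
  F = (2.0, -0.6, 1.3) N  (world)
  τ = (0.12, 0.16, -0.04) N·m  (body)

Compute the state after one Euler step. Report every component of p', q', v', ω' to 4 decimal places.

p' = (2.6820, -0.1980, -0.8340)
q' = (0.0949, 0.6134, -0.7655, -0.1695)
v' = (-0.8600, 0.0880, -1.6740)
ω' = (1.4341, -0.5603, -1.4077)

linear accel F/m = (2.0000, -0.6000, 1.3000)
p + v·dt = (2.6820, -0.1980, -0.8340)
new velocity v' = (-0.8600, 0.0880, -1.6740)
ω×(Iω) gyroscopic = (-0.0504, -0.0784, -0.0168)
(τ − ω×Iω)/I = (1.7040, 1.9867, -0.3867)
ω' = ω + α·dt = (1.4341, -0.5603, -1.4077)
Hamilton product q⊗(0,ω) = (-1.5509192, 1.1289494, 0.5315946, 0.5634984)
updated quaternion q' = (0.0949, 0.6134, -0.7655, -0.1695)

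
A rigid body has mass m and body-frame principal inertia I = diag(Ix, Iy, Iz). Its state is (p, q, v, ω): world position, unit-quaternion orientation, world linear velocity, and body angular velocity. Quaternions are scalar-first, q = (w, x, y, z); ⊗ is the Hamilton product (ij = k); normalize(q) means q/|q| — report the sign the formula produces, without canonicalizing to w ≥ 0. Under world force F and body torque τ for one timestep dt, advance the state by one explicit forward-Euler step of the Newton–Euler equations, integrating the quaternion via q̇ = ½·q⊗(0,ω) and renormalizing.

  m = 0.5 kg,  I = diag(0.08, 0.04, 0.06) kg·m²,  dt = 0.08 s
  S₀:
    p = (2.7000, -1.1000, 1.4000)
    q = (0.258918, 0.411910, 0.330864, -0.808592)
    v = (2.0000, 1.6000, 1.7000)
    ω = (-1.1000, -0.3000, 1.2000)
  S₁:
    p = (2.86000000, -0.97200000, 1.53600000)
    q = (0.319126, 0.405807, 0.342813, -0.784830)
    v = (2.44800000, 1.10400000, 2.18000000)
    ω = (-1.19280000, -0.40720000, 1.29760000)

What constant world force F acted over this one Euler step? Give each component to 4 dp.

F = (2.8000, -3.1000, 3.0000)

v₁ − v₀ = (0.44800000, -0.49600000, 0.48000000)
m·(v₁−v₀)/dt = (2.8000, -3.1000, 3.0000)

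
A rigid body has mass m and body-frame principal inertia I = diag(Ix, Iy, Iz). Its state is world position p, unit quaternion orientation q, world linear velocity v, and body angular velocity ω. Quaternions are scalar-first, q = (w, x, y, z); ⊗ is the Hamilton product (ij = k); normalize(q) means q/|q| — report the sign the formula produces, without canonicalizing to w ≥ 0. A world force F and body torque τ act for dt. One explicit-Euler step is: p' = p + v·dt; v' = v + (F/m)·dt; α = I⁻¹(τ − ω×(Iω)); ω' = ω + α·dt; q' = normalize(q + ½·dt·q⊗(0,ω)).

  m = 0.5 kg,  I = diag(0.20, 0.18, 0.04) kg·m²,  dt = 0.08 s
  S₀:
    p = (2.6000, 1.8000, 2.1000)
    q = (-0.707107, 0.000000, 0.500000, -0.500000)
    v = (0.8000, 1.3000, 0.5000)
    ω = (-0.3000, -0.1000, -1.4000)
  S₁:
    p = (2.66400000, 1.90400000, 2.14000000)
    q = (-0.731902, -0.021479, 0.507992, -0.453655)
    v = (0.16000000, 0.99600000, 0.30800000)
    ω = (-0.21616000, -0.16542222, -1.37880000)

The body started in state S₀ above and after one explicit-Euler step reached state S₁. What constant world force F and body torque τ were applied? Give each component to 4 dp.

F = (-4.0000, -1.9000, -1.2000)
τ = (0.1900, -0.0800, 0.0100)

v₁ − v₀ = (-0.64000000, -0.30400000, -0.19200000)
m·(v₁−v₀)/dt = (-4.0000, -1.9000, -1.2000)
rate change Δω = (0.08384000, -0.06542222, 0.02120000)
ω₀×(Iω₀) = (-0.0196, 0.0672, -0.0006)
I·α + gyro = (0.1900, -0.0800, 0.0100)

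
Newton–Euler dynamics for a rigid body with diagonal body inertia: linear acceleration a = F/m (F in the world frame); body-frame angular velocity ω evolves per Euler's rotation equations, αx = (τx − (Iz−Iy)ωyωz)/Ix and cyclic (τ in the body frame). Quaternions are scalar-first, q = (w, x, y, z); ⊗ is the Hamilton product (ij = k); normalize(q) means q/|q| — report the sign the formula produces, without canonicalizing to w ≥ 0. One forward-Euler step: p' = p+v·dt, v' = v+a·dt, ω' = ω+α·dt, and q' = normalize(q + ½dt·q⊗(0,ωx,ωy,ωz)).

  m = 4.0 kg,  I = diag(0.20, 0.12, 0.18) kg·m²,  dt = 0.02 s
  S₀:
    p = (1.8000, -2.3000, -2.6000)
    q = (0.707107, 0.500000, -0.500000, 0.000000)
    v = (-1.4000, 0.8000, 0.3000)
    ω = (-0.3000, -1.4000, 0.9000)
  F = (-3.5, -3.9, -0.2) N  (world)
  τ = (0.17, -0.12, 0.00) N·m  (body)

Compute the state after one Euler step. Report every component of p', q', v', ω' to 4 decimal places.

p' = (1.7720, -2.2840, -2.5940)
q' = (0.7015, 0.4933, -0.5143, -0.0021)
v' = (-1.4175, 0.7805, 0.2990)
ω' = (-0.2754, -1.4191, 0.9037)

gyro term ω×Iω = (-0.0756, -0.0054, -0.0336)
angular accel α = (1.2280, -0.9550, 0.1867)
ω + α·dt = (-0.2754, -1.4191, 0.9037)
q⊗(0,ω) = (-0.5500000, -0.6621321, -1.4399498, -0.2136037)
updated quaternion q' = (0.7015, 0.4933, -0.5143, -0.0021)
p' = p + v·dt = (1.7720, -2.2840, -2.5940)
v + (F/m)dt = (-1.4175, 0.7805, 0.2990)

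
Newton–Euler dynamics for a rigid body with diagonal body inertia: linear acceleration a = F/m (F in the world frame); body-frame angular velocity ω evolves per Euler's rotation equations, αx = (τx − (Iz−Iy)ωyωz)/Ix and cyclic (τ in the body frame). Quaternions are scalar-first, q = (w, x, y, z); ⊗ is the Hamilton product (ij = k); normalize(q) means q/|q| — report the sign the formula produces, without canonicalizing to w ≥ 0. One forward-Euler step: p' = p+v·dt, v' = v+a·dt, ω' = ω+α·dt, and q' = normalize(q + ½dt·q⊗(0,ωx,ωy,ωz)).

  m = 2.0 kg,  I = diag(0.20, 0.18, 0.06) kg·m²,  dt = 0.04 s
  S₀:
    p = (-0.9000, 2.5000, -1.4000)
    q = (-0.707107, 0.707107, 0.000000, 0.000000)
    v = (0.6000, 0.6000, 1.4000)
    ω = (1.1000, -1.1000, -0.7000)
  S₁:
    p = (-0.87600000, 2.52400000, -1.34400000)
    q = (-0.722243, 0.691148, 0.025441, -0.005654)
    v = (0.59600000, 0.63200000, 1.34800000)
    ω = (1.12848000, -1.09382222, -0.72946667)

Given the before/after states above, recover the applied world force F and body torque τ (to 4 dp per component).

Δv = v₁−v₀ = (-0.00400000, 0.03200000, -0.05200000)
F = m·Δv/dt = (-0.2000, 1.6000, -2.6000)
Δω = ω₁−ω₀ = (0.02848000, 0.00617778, -0.02946667)
ω₀×(Iω₀) = (-0.0924, -0.1078, 0.0242)
I·α + gyro = (0.0500, -0.0800, -0.0200)

F = (-0.2000, 1.6000, -2.6000)
τ = (0.0500, -0.0800, -0.0200)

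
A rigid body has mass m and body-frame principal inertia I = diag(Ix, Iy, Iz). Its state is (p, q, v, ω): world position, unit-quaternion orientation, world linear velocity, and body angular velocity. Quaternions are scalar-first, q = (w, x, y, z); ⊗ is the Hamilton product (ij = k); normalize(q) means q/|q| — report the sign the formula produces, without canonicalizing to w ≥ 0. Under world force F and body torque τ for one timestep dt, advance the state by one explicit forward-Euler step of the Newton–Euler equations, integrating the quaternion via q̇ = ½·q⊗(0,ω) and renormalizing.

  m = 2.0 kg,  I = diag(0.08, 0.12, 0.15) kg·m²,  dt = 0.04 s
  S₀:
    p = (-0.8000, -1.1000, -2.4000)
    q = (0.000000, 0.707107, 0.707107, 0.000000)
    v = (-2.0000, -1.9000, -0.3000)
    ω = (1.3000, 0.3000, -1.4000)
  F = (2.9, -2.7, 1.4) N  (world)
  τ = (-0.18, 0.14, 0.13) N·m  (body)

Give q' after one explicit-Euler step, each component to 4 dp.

Hamilton product q⊗(0,ω) = (-1.1313712, -0.9899498, 0.9899498, -0.7071070)
updated quaternion q' = (-0.0226, 0.6868, 0.7264, -0.0141)

q' = (-0.0226, 0.6868, 0.7264, -0.0141)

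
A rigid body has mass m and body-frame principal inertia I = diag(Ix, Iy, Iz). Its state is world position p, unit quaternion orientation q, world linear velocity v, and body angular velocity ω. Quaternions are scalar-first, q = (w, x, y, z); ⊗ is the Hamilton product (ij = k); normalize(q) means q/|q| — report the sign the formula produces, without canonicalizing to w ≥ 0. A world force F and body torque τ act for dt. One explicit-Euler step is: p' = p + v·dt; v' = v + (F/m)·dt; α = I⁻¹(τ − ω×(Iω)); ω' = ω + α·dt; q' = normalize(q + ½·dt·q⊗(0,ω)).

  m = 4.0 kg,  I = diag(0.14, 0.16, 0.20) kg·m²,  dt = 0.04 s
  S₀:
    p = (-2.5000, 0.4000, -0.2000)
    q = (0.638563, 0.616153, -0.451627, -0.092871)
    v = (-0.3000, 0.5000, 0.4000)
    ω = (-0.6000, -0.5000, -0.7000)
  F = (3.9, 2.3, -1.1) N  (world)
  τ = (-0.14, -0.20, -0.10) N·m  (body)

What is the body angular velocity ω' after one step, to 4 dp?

ω' = (-0.6440, -0.5437, -0.7212)

α = I⁻¹(τ − ω×Iω) = (-1.1000, -1.0925, -0.5300)
ω' = ω + α·dt = (-0.6440, -0.5437, -0.7212)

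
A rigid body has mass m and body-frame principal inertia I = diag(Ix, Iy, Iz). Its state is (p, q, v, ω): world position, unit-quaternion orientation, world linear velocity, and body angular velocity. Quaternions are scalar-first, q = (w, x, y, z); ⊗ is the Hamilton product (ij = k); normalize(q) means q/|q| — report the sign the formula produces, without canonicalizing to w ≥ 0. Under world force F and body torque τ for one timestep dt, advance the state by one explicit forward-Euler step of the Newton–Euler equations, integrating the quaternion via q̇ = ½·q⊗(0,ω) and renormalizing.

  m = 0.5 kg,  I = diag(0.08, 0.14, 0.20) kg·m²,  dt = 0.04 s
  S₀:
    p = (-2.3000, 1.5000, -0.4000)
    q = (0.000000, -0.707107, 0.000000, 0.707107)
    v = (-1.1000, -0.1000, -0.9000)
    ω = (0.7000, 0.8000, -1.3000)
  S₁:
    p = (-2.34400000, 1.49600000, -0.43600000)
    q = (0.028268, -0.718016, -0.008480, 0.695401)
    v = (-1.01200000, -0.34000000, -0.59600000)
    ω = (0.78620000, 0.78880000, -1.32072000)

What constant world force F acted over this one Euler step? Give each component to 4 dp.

F = (1.1000, -3.0000, 3.8000)

Δv = v₁−v₀ = (0.08800000, -0.24000000, 0.30400000)
m·(v₁−v₀)/dt = (1.1000, -3.0000, 3.8000)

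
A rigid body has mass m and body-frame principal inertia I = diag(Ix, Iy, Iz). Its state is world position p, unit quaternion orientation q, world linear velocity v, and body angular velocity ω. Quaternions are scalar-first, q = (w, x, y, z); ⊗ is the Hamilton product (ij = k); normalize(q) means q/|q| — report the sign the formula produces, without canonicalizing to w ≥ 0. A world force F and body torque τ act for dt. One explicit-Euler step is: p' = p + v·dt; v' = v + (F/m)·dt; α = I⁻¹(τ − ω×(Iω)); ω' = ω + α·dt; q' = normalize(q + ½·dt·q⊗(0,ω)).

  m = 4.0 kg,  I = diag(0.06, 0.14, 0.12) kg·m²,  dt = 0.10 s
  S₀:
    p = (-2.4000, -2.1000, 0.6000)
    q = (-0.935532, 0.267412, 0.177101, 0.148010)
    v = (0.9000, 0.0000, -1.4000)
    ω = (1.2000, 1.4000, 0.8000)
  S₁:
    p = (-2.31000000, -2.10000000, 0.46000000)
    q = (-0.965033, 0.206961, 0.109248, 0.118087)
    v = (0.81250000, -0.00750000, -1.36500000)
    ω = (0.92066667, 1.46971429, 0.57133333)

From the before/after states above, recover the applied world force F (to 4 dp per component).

velocity change Δv = (-0.08750000, -0.00750000, 0.03500000)
applied force F = (-3.5000, -0.3000, 1.4000)

F = (-3.5000, -0.3000, 1.4000)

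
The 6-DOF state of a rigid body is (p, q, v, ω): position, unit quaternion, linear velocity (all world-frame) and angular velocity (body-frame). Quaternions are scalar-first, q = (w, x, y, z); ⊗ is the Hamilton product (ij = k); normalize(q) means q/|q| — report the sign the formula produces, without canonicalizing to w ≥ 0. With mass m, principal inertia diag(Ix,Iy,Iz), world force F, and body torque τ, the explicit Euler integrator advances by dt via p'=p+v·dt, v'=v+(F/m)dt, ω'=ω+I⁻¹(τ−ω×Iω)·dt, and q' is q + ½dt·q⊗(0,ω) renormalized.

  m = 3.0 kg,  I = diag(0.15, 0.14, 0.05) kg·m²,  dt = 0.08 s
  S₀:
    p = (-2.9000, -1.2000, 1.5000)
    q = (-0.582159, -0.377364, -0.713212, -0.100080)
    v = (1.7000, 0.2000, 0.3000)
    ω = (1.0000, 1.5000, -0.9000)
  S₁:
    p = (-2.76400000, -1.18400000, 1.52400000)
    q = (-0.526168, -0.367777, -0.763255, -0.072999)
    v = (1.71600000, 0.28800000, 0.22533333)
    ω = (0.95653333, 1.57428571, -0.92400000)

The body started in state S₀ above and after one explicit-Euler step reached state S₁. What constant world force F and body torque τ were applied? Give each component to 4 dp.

Δv = v₁−v₀ = (0.01600000, 0.08800000, -0.07466667)
applied force F = (0.6000, 3.3000, -2.8000)
rate change Δω = (-0.04346667, 0.07428571, -0.02400000)
gyro term ω₀×Iω₀ = (0.1215, -0.0900, -0.0150)
I·α + gyro = (0.0400, 0.0400, -0.0300)

F = (0.6000, 3.3000, -2.8000)
τ = (0.0400, 0.0400, -0.0300)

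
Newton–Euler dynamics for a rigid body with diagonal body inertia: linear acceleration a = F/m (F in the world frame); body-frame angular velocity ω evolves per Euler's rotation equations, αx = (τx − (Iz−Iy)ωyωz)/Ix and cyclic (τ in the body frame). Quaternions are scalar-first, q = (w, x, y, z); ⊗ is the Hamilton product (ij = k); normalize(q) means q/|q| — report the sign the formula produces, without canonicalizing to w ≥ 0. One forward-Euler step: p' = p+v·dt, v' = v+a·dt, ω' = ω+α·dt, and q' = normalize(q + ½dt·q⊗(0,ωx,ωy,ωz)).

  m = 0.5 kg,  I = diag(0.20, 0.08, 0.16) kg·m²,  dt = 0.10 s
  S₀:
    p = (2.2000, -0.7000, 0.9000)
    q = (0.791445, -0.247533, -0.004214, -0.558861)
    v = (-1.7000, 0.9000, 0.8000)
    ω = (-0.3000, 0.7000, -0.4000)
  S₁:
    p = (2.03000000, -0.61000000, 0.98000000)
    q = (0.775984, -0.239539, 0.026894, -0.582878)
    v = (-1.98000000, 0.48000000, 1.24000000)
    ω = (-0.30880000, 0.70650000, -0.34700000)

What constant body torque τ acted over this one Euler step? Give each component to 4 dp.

ω₁ − ω₀ = (-0.00880000, 0.00650000, 0.05300000)
I·α + gyro = (-0.0400, 0.0100, 0.1100)

τ = (-0.0400, 0.0100, 0.1100)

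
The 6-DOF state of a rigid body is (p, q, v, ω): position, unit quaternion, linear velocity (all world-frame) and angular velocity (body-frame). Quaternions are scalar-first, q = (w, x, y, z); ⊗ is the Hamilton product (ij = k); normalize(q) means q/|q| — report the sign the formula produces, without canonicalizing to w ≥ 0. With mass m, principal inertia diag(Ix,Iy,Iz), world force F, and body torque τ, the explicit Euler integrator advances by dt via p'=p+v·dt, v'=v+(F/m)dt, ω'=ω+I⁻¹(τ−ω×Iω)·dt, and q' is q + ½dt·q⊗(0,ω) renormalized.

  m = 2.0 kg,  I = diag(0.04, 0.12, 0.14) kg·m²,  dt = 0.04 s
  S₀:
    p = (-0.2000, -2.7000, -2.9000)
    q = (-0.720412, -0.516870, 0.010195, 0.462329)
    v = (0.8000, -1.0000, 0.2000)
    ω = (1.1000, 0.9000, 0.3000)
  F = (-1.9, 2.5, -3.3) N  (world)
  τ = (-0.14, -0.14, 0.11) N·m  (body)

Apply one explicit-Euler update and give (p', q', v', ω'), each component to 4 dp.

p' = (-0.1680, -2.7400, -2.8920)
q' = (-0.7117, -0.5408, 0.0105, 0.4483)
v' = (0.7620, -0.9500, 0.1340)
ω' = (0.9546, 0.8643, 0.3088)

gyro term ω×Iω = (0.0054, -0.0330, 0.0792)
α = I⁻¹(τ − ω×Iω) = (-3.6350, -0.8917, 0.2200)
ω + α·dt = (0.9546, 0.8643, 0.3088)
2q̇ = q⊗(0,ω) = (0.4206828, -1.2054908, 0.0152521, -0.6925211)
q + ½dt·q⊗(0,ω), renormalized = (-0.7117, -0.5408, 0.0105, 0.4483)
new position p' = (-0.1680, -2.7400, -2.8920)
new velocity v' = (0.7620, -0.9500, 0.1340)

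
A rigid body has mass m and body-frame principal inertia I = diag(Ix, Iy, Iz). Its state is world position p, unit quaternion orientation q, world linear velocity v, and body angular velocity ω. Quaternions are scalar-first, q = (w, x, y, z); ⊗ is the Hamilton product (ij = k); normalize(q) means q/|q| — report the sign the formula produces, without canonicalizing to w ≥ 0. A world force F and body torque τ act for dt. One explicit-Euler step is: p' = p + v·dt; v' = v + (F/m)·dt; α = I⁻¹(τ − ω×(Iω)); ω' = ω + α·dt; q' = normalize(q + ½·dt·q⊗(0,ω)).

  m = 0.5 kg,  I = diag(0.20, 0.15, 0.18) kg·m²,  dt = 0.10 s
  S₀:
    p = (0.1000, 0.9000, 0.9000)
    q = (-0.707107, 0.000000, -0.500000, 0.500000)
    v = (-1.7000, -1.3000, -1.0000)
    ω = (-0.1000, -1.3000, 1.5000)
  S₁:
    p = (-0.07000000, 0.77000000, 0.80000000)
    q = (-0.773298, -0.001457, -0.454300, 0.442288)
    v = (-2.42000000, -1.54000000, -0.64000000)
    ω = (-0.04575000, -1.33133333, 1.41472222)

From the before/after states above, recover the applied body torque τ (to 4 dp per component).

τ = (0.0500, -0.0500, -0.1600)

Δω = ω₁−ω₀ = (0.05425000, -0.03133333, -0.08527778)
ω₀×(Iω₀) = (-0.0585, -0.0030, -0.0065)
applied torque τ = (0.0500, -0.0500, -0.1600)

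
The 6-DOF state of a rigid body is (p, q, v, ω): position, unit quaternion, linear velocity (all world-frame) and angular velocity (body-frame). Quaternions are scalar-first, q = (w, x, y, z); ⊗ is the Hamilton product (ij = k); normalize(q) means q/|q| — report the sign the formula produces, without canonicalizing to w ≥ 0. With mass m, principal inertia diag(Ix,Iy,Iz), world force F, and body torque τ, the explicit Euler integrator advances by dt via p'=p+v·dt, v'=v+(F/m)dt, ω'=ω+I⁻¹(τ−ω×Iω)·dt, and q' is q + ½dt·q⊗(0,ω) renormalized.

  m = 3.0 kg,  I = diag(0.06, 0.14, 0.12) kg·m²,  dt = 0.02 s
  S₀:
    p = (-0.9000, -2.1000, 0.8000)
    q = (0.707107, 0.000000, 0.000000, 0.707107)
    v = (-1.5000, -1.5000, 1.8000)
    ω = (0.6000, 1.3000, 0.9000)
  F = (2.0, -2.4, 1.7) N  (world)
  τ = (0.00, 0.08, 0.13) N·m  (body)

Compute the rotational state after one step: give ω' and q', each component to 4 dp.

ω' = (0.6078, 1.3161, 0.9113)
q' = (0.7006, -0.0049, 0.0134, 0.7134)

precession coupling ω×(Iω) = (-0.0234, -0.0324, 0.0624)
α = I⁻¹(τ − ω×Iω) = (0.3900, 0.8029, 0.5633)
ω' = ω + α·dt = (0.6078, 1.3161, 0.9113)
Hamilton product q⊗(0,ω) = (-0.6363963, -0.4949749, 1.3435033, 0.6363963)
q + ½dt·q⊗(0,ω), renormalized = (0.7006, -0.0049, 0.0134, 0.7134)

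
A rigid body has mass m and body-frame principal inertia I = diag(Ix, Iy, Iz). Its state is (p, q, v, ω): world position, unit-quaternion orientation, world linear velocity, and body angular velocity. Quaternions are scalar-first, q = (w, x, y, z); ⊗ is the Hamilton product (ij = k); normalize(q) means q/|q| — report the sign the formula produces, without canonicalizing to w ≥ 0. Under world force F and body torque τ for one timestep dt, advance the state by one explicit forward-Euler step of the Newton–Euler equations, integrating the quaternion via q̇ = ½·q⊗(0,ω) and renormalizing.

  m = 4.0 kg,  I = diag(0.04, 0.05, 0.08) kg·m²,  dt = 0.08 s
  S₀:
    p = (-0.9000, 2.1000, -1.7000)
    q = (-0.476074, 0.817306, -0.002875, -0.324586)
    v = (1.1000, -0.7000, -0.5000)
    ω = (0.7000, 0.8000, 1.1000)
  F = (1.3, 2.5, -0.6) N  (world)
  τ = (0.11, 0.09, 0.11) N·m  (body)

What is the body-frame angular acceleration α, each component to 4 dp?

ω×(Iω) gyroscopic = (0.0264, -0.0308, 0.0056)
α = I⁻¹(τ − ω×Iω) = (2.0900, 2.4160, 1.3050)

α = (2.0900, 2.4160, 1.3050)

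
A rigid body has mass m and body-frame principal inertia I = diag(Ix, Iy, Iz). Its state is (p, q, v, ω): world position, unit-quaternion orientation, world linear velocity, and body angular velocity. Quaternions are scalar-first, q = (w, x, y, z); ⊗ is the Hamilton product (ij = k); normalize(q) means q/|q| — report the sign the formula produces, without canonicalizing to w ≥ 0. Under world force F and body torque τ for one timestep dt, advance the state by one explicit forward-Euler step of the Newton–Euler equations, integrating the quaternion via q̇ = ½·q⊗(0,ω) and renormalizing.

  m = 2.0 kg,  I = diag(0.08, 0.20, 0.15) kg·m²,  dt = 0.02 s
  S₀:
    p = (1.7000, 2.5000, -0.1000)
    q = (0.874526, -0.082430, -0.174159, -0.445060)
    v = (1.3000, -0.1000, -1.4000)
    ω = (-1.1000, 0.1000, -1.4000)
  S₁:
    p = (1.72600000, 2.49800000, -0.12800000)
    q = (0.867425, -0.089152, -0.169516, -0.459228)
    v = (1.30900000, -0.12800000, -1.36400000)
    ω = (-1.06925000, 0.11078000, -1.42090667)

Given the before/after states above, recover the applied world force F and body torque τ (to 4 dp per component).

v₁ − v₀ = (0.00900000, -0.02800000, 0.03600000)
applied force F = (0.9000, -2.8000, 3.6000)
rate change Δω = (0.03075000, 0.01078000, -0.02090667)
precession coupling = (0.0070, -0.1078, -0.0132)
τ = I·(Δω/dt) + ω₀×(Iω₀) = (0.1300, 0.0000, -0.1700)

F = (0.9000, -2.8000, 3.6000)
τ = (0.1300, 0.0000, -0.1700)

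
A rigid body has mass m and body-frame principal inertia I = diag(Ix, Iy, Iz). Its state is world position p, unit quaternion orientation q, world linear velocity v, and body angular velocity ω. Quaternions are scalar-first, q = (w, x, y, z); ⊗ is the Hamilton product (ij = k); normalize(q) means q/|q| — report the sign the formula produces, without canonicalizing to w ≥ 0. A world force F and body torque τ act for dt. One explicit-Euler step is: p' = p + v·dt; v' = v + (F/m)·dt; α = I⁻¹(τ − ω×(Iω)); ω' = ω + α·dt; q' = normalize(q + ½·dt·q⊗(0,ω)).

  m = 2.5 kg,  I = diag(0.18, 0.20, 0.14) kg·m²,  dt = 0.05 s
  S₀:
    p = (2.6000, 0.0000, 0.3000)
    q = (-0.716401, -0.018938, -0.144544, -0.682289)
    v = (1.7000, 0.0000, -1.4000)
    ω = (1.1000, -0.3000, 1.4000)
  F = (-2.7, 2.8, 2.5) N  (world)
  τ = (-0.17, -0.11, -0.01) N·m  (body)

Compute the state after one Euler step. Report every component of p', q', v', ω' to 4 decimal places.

p' = (2.6850, 0.0000, 0.2300)
q' = (-0.6924, -0.0488, -0.1571, -0.7025)
v' = (1.6460, 0.0560, -1.3500)
ω' = (1.0458, -0.3429, 1.3988)

precession coupling ω×(Iω) = (0.0252, 0.0616, -0.0066)
(τ − ω×Iω)/I = (-1.0844, -0.8580, -0.0243)
ω' = ω + α·dt = (1.0458, -0.3429, 1.3988)
2q̇ = q⊗(0,ω) = (0.9326732, -1.1950894, -0.5090844, -0.8382816)
q' = normalize(q + ½dt·q⊗(0,ω)) = (-0.6924, -0.0488, -0.1571, -0.7025)
a = F/m = (-1.0800, 1.1200, 1.0000)
p' = p + v·dt = (2.6850, 0.0000, 0.2300)
new velocity v' = (1.6460, 0.0560, -1.3500)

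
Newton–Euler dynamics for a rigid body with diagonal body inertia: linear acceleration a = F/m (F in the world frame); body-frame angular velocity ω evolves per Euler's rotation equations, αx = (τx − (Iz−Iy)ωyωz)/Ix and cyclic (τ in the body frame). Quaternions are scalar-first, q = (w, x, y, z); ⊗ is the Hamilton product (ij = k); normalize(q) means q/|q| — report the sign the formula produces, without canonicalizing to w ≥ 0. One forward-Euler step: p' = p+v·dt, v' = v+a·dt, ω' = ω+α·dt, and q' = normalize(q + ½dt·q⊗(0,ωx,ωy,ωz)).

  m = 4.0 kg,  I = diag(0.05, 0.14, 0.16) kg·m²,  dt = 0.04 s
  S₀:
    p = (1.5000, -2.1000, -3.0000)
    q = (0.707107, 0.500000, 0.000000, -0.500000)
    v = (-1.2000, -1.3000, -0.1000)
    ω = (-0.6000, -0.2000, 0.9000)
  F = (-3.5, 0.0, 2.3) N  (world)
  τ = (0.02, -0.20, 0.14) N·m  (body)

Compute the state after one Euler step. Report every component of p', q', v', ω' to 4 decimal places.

a = F/m = (-0.8750, 0.0000, 0.5750)
p + v·dt = (1.4520, -2.1520, -3.0040)
v + (F/m)dt = (-1.2350, -1.3000, -0.0770)
precession coupling ω×(Iω) = (-0.0036, 0.0594, 0.0108)
α = I⁻¹(τ − ω×Iω) = (0.4720, -1.8529, 0.8075)
new body rate ω' = (-0.5811, -0.2741, 0.9323)
q⊗(0,ω) = (0.7500000, -0.5242642, -0.2914214, 0.5363963)
updated quaternion q' = (0.7219, 0.4894, -0.0058, -0.4892)

p' = (1.4520, -2.1520, -3.0040)
q' = (0.7219, 0.4894, -0.0058, -0.4892)
v' = (-1.2350, -1.3000, -0.0770)
ω' = (-0.5811, -0.2741, 0.9323)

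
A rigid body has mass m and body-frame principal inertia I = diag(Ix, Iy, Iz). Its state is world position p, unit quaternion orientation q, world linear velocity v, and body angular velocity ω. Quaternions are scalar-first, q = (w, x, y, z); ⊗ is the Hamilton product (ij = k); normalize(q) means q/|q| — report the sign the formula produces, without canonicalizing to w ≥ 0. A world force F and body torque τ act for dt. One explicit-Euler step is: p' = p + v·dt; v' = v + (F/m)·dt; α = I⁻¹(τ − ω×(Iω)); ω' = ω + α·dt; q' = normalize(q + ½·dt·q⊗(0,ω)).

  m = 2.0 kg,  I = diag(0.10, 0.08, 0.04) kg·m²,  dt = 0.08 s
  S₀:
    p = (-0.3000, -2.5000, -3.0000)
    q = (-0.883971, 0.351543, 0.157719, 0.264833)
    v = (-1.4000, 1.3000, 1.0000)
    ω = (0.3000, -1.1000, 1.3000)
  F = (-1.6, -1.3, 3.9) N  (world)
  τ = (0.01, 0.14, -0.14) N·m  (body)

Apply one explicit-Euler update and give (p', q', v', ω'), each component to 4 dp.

α = I⁻¹(τ − ω×Iω) = (-0.4720, 1.4575, -3.6650)
ω' = ω + α·dt = (0.2622, -0.9834, 1.0068)
Hamilton product q⊗(0,ω) = (-0.2762549, 0.2311597, 0.5948121, -1.5831753)
updated quaternion q' = (-0.8929, 0.3599, 0.1811, 0.2010)
a = (-0.8000, -0.6500, 1.9500)
p + v·dt = (-0.4120, -2.3960, -2.9200)
v' = v + a·dt = (-1.4640, 1.2480, 1.1560)

p' = (-0.4120, -2.3960, -2.9200)
q' = (-0.8929, 0.3599, 0.1811, 0.2010)
v' = (-1.4640, 1.2480, 1.1560)
ω' = (0.2622, -0.9834, 1.0068)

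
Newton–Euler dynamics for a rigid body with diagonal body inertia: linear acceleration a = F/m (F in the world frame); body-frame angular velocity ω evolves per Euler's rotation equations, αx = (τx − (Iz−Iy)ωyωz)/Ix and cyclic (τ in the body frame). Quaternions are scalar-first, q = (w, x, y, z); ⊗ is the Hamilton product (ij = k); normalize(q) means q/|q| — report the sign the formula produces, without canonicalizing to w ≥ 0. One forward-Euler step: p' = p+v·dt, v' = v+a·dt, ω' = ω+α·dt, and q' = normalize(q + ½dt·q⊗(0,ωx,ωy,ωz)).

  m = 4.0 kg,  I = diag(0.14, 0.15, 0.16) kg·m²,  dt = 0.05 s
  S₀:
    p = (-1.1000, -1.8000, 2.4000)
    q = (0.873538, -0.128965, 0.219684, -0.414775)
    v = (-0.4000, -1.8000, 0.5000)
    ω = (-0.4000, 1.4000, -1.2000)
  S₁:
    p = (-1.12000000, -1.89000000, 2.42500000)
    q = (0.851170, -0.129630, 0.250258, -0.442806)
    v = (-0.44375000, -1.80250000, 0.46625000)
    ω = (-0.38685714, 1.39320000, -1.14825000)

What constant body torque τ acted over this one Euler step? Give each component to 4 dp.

rate change Δω = (0.01314286, -0.00680000, 0.05175000)
precession coupling = (-0.0168, -0.0096, -0.0056)
I·α + gyro = (0.0200, -0.0300, 0.1600)

τ = (0.0200, -0.0300, 0.1600)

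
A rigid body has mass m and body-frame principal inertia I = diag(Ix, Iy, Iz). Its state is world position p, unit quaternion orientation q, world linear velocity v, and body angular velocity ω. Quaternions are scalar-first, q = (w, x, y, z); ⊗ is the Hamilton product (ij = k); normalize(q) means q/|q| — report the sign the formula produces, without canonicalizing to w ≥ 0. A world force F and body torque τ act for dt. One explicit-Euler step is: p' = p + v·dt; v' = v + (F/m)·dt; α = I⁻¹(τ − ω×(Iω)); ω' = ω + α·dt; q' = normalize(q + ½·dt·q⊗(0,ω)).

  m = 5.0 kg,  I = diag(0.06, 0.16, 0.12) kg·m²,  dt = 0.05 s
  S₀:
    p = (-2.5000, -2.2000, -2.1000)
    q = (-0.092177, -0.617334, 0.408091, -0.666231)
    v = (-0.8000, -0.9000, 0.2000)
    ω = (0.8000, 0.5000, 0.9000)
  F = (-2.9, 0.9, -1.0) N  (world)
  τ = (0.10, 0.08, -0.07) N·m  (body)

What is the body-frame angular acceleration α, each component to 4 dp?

precession coupling ω×(Iω) = (-0.0180, -0.0432, 0.0400)
α = I⁻¹(τ − ω×Iω) = (1.9667, 0.7700, -0.9167)

α = (1.9667, 0.7700, -0.9167)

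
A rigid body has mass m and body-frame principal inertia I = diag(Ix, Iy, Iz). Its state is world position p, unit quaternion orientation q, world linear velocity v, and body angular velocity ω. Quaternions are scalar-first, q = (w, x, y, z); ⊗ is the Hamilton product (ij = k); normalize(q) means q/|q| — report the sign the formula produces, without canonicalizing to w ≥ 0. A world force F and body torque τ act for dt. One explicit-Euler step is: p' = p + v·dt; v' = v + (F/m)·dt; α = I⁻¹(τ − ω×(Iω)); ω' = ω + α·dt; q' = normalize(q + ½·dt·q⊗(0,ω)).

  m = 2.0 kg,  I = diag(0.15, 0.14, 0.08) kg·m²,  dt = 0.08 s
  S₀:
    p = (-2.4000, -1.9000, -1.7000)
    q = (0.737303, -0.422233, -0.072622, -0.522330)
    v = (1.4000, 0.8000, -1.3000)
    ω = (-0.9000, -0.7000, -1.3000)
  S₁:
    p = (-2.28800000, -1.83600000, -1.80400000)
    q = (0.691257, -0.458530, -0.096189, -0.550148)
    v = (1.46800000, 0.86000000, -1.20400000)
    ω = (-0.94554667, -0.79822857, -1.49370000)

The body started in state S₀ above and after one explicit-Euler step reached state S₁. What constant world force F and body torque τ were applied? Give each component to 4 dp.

F = (1.7000, 1.5000, 2.4000)
τ = (-0.1400, -0.0900, -0.2000)

velocity change Δv = (0.06800000, 0.06000000, 0.09600000)
F = m·Δv/dt = (1.7000, 1.5000, 2.4000)
ω₁ − ω₀ = (-0.04554667, -0.09822857, -0.19370000)
ω₀×(Iω₀) = (-0.0546, 0.0819, -0.0063)
τ = I·(Δω/dt) + ω₀×(Iω₀) = (-0.1400, -0.0900, -0.2000)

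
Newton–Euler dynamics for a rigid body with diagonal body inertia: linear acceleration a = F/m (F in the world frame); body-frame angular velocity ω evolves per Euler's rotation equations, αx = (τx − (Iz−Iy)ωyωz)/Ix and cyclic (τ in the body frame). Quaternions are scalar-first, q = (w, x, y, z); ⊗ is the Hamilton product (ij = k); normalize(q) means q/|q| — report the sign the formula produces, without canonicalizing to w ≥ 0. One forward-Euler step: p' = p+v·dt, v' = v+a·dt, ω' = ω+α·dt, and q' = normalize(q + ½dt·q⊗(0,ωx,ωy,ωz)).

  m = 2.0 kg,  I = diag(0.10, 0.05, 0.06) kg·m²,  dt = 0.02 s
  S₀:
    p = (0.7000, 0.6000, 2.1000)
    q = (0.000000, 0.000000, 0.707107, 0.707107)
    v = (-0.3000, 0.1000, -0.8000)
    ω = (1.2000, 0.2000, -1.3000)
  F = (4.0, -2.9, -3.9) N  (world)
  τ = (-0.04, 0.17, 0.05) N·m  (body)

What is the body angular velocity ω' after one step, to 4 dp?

gyro term ω×Iω = (-0.0026, -0.0624, -0.0120)
(τ − ω×Iω)/I = (-0.3740, 4.6480, 1.0333)
new body rate ω' = (1.1925, 0.2930, -1.2793)

ω' = (1.1925, 0.2930, -1.2793)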